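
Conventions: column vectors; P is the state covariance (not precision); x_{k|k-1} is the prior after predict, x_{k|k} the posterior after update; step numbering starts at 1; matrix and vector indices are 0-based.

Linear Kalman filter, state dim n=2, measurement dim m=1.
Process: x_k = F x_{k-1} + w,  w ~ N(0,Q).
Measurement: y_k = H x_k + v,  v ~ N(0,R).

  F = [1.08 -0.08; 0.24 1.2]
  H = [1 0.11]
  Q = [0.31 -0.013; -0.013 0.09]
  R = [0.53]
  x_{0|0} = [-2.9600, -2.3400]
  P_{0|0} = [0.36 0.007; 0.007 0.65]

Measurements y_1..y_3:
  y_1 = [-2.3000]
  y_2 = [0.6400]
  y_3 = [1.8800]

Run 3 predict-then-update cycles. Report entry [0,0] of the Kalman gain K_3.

K[0,0] = 0.5619

step 1: x^-=[-3.0096, -3.5184]  P^-=[0.7329 0.0268; 0.0268 1.0508]  S=[1.2815]  K=[0.5742; 0.1111]  nu=[1.0966]  x^+=[-2.3799, -3.3965]  P^+=[0.3104 -0.0549; -0.0549 1.0349]
step 2: x^-=[-2.2986, -4.6470]  P^-=[0.6881 -0.1020; -0.1020 1.5665]  S=[1.2146]  K=[0.5573; 0.0579]  nu=[3.4498]  x^+=[-0.3761, -4.4474]  P^+=[0.3109 -0.1412; -0.1412 1.5625]
step 3: x^-=[-0.0504, -5.4272]  P^-=[0.7070 -0.2627; -0.2627 2.2765]  S=[1.2068]  K=[0.5619; -0.0102]  nu=[2.5274]  x^+=[1.3698, -5.4529]  P^+=[0.3260 -0.2558; -0.2558 2.2764]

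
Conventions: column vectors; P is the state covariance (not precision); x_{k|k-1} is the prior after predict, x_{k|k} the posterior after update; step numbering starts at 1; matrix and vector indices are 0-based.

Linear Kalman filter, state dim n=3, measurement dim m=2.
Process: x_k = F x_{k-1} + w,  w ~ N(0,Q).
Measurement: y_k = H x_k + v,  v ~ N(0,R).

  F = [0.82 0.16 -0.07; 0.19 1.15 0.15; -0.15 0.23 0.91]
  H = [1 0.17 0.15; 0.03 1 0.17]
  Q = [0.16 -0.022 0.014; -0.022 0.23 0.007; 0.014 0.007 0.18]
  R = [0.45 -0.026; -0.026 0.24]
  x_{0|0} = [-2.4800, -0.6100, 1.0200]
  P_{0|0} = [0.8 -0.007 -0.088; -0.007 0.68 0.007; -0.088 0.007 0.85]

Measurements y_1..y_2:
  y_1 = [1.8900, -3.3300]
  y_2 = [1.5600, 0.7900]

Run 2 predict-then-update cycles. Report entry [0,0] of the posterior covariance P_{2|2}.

step 1: x^-=[-2.2026, -1.0197, 1.1599]  P^-=[0.7276 0.2020 -0.1804; 0.2020 1.1716 0.2753; -0.1804 0.2753 0.9653]  S=[1.2618 0.4404; 0.4404 1.5441]  K=[0.5983 -0.0456; 0.0820 0.7696; -0.0991 0.3093]  nu=[4.0920, -2.4414]  x^+=[0.3570, -2.5631, -0.0006]  P^+=[0.2967 -0.0070 -0.1673; -0.0070 0.1929 -0.0596; -0.1673 -0.0596 0.8322]
step 2: x^-=[-0.1173, -2.8798, -0.6436]  P^-=[0.3872 0.0292 -0.2039; 0.0292 0.4814 0.0744; -0.2039 0.0744 0.9072]  S=[0.8241 0.0977; 0.0977 0.7730]  K=[0.4445 -0.0482; 0.0735 0.6310; -0.1026 0.3009]  nu=[2.2634, 3.7827]  x^+=[0.7065, -0.3264, 0.2623]  P^+=[0.2268 -0.0013 -0.1686; -0.0013 0.1601 -0.0619; -0.1686 -0.0619 0.8346]

P_post[0,0] = 0.2268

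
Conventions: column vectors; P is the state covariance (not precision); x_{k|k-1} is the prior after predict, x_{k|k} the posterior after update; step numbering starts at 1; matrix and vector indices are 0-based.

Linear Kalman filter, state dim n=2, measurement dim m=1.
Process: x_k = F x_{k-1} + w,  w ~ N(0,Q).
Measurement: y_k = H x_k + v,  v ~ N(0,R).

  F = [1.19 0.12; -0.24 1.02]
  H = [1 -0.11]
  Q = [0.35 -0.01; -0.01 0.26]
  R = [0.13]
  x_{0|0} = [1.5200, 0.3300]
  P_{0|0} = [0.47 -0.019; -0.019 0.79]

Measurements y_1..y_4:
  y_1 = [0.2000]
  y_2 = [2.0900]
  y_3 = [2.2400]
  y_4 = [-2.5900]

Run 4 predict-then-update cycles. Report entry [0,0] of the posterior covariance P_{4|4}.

P_post[0,0] = 0.1339

step 1: x^-=[1.8484, -0.0282]  P^-=[1.0215 -0.0701; -0.0701 1.1183]  S=[1.1805]  K=[0.8719; -0.1635]  nu=[-1.6515]  x^+=[0.4085, 0.2419]  P^+=[0.1242 0.0983; 0.0983 1.0867]
step 2: x^-=[0.5151, 0.1487]  P^-=[0.5695 0.2040; 0.2040 1.3497]  S=[0.6710]  K=[0.8154; 0.0828]  nu=[1.5912]  x^+=[1.8126, 0.2804]  P^+=[0.1235 0.1587; 0.1587 1.3451]
step 3: x^-=[2.1906, -0.1490]  P^-=[0.5895 0.3075; 0.3075 1.5888]  S=[0.6711]  K=[0.8280; 0.1977]  nu=[0.0330]  x^+=[2.2179, -0.1424]  P^+=[0.1294 0.1976; 0.1976 1.5626]
step 4: x^-=[2.6223, -0.6776]  P^-=[0.6121 0.3784; 0.3784 1.7964]  S=[0.6806]  K=[0.8382; 0.2657]  nu=[-5.2868]  x^+=[-1.8093, -2.0823]  P^+=[0.1339 0.2269; 0.2269 1.7484]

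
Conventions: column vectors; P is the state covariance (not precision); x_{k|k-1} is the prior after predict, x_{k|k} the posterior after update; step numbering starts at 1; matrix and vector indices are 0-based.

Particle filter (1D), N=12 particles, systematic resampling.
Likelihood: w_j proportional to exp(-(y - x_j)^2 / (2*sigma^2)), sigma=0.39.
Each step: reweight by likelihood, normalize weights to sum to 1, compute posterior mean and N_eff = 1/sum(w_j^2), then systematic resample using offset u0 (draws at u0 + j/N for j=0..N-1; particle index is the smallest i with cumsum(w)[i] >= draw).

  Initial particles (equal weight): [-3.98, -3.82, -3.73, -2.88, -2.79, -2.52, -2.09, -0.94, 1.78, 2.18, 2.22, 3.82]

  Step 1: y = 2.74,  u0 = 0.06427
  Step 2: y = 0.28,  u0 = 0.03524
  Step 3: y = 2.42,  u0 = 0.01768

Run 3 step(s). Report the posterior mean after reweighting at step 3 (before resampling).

post_mean = 2.1939

step 1: w=[0.0000, 0.0000, 0.0000, 0.0000, 0.0000, 0.0000, 0.0000, 0.0000, 0.0577, 0.4258, 0.4907, 0.0258]  mean=2.2189  Neff=2.3469  idx=[9, 9, 9, 9, 9, 9, 10, 10, 10, 10, 10, 11]
step 2: w=[0.1109, 0.1109, 0.1109, 0.1109, 0.1109, 0.1109, 0.0669, 0.0669, 0.0669, 0.0669, 0.0669, 0.0000]  mean=2.1934  Neff=10.3971  idx=[0, 1, 1, 2, 3, 4, 4, 5, 6, 7, 9, 10]
step 3: w=[0.0817, 0.0817, 0.0817, 0.0817, 0.0817, 0.0817, 0.0817, 0.0817, 0.0866, 0.0866, 0.0866, 0.0866]  mean=2.1939  Neff=11.9909  idx=[0, 1, 2, 3, 4, 5, 6, 7, 8, 9, 10, 11]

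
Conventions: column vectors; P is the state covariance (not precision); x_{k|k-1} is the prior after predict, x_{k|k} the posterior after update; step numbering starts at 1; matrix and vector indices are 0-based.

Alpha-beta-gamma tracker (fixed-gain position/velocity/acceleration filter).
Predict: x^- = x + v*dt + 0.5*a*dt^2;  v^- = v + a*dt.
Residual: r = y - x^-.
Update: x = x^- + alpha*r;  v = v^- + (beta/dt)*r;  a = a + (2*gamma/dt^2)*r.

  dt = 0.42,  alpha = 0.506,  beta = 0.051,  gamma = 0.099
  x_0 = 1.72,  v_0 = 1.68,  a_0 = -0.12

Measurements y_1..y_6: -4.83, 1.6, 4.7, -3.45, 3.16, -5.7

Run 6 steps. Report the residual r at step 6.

step 1: x_pred=2.4150  r=-7.2450  x^+=-1.2510  v^+=0.7498  a^+=-8.2522
step 2: x_pred=-1.6639  r=3.2639  x^+=-0.0124  v^+=-2.3197  a^+=-4.5886
step 3: x_pred=-1.3914  r=6.0914  x^+=1.6909  v^+=-3.5073  a^+=2.2486
step 4: x_pred=0.4161  r=-3.8661  x^+=-1.5401  v^+=-3.0323  a^+=-2.0909
step 5: x_pred=-2.9981  r=6.1581  x^+=0.1179  v^+=-3.1628  a^+=4.8213
step 6: x_pred=-0.7852  r=-4.9148  x^+=-3.2721  v^+=-1.7346  a^+=-0.6953

resid = -4.9148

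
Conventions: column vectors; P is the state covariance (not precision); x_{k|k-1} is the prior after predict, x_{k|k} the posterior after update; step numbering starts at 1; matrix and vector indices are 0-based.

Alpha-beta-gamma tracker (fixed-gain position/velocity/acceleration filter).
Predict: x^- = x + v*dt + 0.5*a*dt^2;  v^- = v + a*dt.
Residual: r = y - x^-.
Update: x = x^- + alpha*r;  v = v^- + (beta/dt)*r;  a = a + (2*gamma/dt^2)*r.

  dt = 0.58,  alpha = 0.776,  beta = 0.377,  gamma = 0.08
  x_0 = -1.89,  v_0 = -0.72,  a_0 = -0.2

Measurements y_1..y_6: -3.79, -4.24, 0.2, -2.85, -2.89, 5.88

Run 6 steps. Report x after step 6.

step 1: x_pred=-2.3412  r=-1.4488  x^+=-3.4655  v^+=-1.7777  a^+=-0.8891
step 2: x_pred=-4.6461  r=0.4061  x^+=-4.3310  v^+=-2.0294  a^+=-0.6959
step 3: x_pred=-5.6251  r=5.8251  x^+=-1.1048  v^+=1.3533  a^+=2.0746
step 4: x_pred=0.0290  r=-2.8790  x^+=-2.2051  v^+=0.6852  a^+=0.7053
step 5: x_pred=-1.6891  r=-1.2009  x^+=-2.6210  v^+=0.3136  a^+=0.1341
step 6: x_pred=-2.4165  r=8.2965  x^+=4.0216  v^+=5.7842  a^+=4.0801

x_post = 4.0216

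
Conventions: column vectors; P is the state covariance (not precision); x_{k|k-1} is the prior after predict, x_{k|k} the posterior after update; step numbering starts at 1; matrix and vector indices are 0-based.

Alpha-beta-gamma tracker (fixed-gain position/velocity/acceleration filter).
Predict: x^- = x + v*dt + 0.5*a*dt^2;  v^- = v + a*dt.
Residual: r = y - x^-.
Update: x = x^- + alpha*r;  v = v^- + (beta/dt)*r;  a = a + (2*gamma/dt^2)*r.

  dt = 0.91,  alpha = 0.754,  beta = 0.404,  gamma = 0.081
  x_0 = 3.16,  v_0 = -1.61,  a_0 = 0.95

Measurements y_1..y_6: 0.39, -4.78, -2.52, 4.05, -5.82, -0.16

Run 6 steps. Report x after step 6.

x_post = -0.9016

step 1: x_pred=2.0882  r=-1.6982  x^+=0.8078  v^+=-1.4994  a^+=0.6178
step 2: x_pred=-0.3009  r=-4.4791  x^+=-3.6782  v^+=-2.9258  a^+=-0.2585
step 3: x_pred=-6.4476  r=3.9276  x^+=-3.4862  v^+=-1.4173  a^+=0.5099
step 4: x_pred=-4.5648  r=8.6148  x^+=1.9308  v^+=2.8713  a^+=2.1952
step 5: x_pred=5.4526  r=-11.2726  x^+=-3.0469  v^+=-0.1356  a^+=-0.0100
step 6: x_pred=-3.1745  r=3.0145  x^+=-0.9016  v^+=1.1936  a^+=0.5797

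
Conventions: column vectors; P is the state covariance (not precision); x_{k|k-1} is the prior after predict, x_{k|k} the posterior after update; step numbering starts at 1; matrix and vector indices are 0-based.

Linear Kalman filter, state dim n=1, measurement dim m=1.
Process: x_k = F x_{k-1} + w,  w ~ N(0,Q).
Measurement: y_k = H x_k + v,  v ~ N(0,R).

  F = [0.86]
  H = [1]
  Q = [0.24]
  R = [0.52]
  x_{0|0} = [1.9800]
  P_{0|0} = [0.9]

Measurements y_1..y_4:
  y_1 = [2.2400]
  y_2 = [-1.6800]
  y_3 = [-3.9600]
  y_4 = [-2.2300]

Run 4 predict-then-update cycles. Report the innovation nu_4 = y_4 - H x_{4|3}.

step 1: x^-=[1.7028]  P^-=[0.9056]  S=[1.4256]  K=[0.6353]  nu=[0.5372]  x^+=[2.0441]  P^+=[0.3303]
step 2: x^-=[1.7579]  P^-=[0.4843]  S=[1.0043]  K=[0.4822]  nu=[-3.4379]  x^+=[0.1000]  P^+=[0.2508]
step 3: x^-=[0.0860]  P^-=[0.4255]  S=[0.9455]  K=[0.4500]  nu=[-4.0460]  x^+=[-1.7347]  P^+=[0.2340]
step 4: x^-=[-1.4918]  P^-=[0.4131]  S=[0.9331]  K=[0.4427]  nu=[-0.7382]  x^+=[-1.8186]  P^+=[0.2302]

innov = [-0.7382]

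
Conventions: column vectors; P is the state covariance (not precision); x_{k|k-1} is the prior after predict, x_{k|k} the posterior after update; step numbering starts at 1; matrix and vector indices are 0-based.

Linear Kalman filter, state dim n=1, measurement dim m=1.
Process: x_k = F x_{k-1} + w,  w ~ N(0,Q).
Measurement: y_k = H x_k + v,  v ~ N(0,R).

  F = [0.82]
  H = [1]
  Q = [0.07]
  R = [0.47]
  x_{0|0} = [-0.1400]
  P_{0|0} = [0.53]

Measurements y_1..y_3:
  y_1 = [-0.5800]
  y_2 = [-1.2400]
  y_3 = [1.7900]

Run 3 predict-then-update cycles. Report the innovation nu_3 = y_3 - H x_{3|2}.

step 1: x^-=[-0.1148]  P^-=[0.4264]  S=[0.8964]  K=[0.4757]  nu=[-0.4652]  x^+=[-0.3361]  P^+=[0.2236]
step 2: x^-=[-0.2756]  P^-=[0.2203]  S=[0.6903]  K=[0.3192]  nu=[-0.9644]  x^+=[-0.5834]  P^+=[0.1500]
step 3: x^-=[-0.4784]  P^-=[0.1709]  S=[0.6409]  K=[0.2666]  nu=[2.2684]  x^+=[0.1264]  P^+=[0.1253]

innov = [2.2684]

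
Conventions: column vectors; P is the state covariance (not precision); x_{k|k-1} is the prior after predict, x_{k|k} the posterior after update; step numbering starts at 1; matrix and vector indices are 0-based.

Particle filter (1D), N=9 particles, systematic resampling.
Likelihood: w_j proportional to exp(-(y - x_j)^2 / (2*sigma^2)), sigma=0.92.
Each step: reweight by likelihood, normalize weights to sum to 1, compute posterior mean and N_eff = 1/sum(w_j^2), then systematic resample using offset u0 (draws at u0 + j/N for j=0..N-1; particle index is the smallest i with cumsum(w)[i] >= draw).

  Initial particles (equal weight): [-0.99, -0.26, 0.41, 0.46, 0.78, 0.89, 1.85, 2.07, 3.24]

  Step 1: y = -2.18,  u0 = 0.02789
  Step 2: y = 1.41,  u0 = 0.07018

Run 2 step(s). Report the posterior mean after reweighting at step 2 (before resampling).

post_mean = -0.5352

step 1: w=[0.7325, 0.1916, 0.0321, 0.0275, 0.0096, 0.0065, 0.0001, 0.0000, 0.0000]  mean=-0.7357  Neff=1.7384  idx=[0, 0, 0, 0, 0, 0, 0, 1, 1]
step 2: w=[0.0539, 0.0539, 0.0539, 0.0539, 0.0539, 0.0539, 0.0539, 0.3115, 0.3115]  mean=-0.5352  Neff=4.6647  idx=[1, 3, 5, 7, 7, 7, 8, 8, 8]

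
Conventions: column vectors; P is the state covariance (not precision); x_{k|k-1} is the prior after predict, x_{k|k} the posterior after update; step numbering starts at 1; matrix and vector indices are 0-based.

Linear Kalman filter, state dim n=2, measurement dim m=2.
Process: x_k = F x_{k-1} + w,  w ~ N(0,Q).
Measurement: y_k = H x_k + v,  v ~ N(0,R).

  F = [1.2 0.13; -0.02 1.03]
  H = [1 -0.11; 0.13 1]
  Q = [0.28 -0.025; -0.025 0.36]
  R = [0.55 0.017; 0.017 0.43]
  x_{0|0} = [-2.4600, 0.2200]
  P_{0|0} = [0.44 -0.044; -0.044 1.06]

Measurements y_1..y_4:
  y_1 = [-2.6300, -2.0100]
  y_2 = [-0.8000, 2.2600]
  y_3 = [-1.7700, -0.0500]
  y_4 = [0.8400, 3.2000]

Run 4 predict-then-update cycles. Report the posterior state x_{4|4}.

x_post = [-0.2330, 2.0746]

step 1: x^-=[-2.9234, 0.2758]  P^-=[0.9178 0.0521; 0.0521 1.4865]  S=[1.4743 0.0242; 0.0242 1.9456]  K=[0.6173 0.0804; -0.0882 0.7686]  nu=[0.3237, -1.9058]  x^+=[-2.8769, -1.2176]  P^+=[0.3410 0.0008; 0.0008 0.3289]
step 2: x^-=[-3.6105, -1.1966]  P^-=[0.7768 0.0118; 0.0118 0.7090]  S=[1.3328 0.0516; 0.0516 1.1552]  K=[0.5791 0.0717; -0.0736 0.6184]  nu=[2.6789, 3.9259]  x^+=[-1.7775, 1.0339]  P^+=[0.3196 -0.0009; -0.0009 0.2648]
step 3: x^-=[-1.9986, 1.1005]  P^-=[0.7445 0.0017; 0.0017 0.6411]  S=[1.3018 0.0450; 0.0450 1.0841]  K=[0.5694 0.0672; -0.0734 0.5946]  nu=[0.3497, -0.8907]  x^+=[-1.8594, 0.5453]  P^+=[0.3141 -0.0022; -0.0022 0.2547]
step 4: x^-=[-2.1604, 0.5988]  P^-=[0.7359 -0.0012; -0.0012 0.6304]  S=[1.2937 0.0421; 0.0421 1.0726]  K=[0.5667 0.0658; -0.0738 0.5905]  nu=[3.0663, 2.8820]  x^+=[-0.2330, 2.0746]  P^+=[0.3125 -0.0027; -0.0027 0.2530]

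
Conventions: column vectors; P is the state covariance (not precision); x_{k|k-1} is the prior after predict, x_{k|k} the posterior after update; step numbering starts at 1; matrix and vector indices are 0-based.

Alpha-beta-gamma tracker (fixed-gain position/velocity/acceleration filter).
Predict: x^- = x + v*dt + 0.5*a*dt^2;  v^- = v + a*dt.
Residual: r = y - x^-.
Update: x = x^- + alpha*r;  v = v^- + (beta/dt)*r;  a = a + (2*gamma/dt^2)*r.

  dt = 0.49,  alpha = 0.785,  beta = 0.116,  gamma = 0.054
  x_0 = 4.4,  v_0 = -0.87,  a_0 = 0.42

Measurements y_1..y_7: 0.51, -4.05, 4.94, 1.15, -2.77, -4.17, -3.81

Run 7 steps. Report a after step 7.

a_post = -0.2452

step 1: x_pred=4.0241  r=-3.5141  x^+=1.2655  v^+=-1.4961  a^+=-1.1607
step 2: x_pred=0.3931  r=-4.4431  x^+=-3.0947  v^+=-3.1167  a^+=-3.1593
step 3: x_pred=-5.0012  r=9.9412  x^+=2.8026  v^+=-2.3113  a^+=1.3124
step 4: x_pred=1.8277  r=-0.6777  x^+=1.2957  v^+=-1.8286  a^+=1.0076
step 5: x_pred=0.5206  r=-3.2906  x^+=-2.0625  v^+=-2.1139  a^+=-0.4726
step 6: x_pred=-3.1551  r=-1.0149  x^+=-3.9518  v^+=-2.5858  a^+=-0.9291
step 7: x_pred=-5.3304  r=1.5204  x^+=-4.1369  v^+=-2.6811  a^+=-0.2452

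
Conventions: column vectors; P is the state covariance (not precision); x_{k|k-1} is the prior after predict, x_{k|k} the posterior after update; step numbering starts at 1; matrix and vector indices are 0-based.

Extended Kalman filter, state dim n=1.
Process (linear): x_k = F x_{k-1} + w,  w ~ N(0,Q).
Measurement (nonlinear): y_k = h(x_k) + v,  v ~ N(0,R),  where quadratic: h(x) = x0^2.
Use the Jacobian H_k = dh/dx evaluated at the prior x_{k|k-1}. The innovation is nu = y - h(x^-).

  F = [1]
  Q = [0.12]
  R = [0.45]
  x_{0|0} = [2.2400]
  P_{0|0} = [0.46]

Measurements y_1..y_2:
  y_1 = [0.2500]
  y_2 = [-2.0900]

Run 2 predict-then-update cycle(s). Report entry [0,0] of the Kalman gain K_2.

step 1: x^-=[2.2400]  P^-=[0.5800]  H_jac=[4.4800]  S=[12.0908]  K=[0.2149]  nu=[-4.7676]  x^+=[1.2154]  P^+=[0.0216]
step 2: x^-=[1.2154]  P^-=[0.1416]  H_jac=[2.4308]  S=[1.2866]  K=[0.2675]  nu=[-3.5672]  x^+=[0.2612]  P^+=[0.0495]

K[0,0] = 0.2675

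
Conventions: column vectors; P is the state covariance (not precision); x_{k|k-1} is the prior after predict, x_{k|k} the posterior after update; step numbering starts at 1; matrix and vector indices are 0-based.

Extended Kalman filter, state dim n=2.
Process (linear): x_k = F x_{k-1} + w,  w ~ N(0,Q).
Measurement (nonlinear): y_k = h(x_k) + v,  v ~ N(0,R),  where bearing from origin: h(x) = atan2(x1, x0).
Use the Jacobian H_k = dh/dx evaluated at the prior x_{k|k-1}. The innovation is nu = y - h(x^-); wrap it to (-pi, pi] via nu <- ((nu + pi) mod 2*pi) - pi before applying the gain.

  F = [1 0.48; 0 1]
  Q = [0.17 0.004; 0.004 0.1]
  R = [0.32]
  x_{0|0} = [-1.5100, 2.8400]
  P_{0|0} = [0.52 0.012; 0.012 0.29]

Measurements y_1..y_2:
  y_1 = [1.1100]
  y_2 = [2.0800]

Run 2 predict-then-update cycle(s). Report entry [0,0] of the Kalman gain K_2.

step 1: x^-=[-0.1468, 2.8400]  P^-=[0.7683 0.1552; 0.1552 0.3900]  H_jac=[-0.3512 -0.0182]  S=[0.4169]  K=[-0.6540; -0.1477]  nu=[-0.5124]  x^+=[0.1883, 2.9157]  P^+=[0.5900 0.1149; 0.1149 0.3809]
step 2: x^-=[1.5879, 2.9157]  P^-=[0.9581 0.3018; 0.3018 0.4809]  H_jac=[-0.2645 0.1441]  S=[0.3740]  K=[-0.5614; -0.0282]  nu=[1.0079]  x^+=[1.0221, 2.8873]  P^+=[0.8402 0.2958; 0.2958 0.4806]

K[0,0] = -0.5614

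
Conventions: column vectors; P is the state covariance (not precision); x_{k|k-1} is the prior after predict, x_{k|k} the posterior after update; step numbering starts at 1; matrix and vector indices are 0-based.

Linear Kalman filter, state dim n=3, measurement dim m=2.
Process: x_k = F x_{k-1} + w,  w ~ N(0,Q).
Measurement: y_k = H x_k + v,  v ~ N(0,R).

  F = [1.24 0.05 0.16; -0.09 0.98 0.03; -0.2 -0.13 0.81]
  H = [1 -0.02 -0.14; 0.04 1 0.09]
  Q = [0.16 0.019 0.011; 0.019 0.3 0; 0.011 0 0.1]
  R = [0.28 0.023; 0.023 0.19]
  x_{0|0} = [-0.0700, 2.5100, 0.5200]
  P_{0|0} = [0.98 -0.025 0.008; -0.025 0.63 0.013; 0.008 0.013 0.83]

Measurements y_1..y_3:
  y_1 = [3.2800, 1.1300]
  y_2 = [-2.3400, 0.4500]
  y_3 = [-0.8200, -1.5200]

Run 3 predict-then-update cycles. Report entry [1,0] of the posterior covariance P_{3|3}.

step 1: x^-=[0.1219, 2.4817, 0.1089]  P^-=[1.6900 -0.0835 -0.1163; -0.0835 0.9189 -0.0282; -0.1163 -0.0282 0.6878]  S=[2.0195 -0.0257; -0.0257 1.1045]  K=[0.8456 -0.0042; -0.0380 0.8257; -0.1047 0.0239]  nu=[3.2230, -1.3664]  x^+=[2.8531, 1.2311, -0.2610]  P^+=[0.2456 0.0031 0.0631; 0.0031 0.1613 -0.0602; 0.0631 -0.0602 0.6649]
step 2: x^-=[3.5577, 0.9418, -0.9421]  P^-=[0.5795 -0.0016 0.0949; -0.0016 0.4531 -0.0531; 0.0949 -0.0531 0.5412]  S=[0.8435 0.0442; 0.0442 0.6394]  K=[0.6713 0.0007; -0.0407 0.7039; 0.0241 -0.0026]  nu=[-6.0107, -0.5493]  x^+=[-0.4776, 0.8000, -1.0852]  P^+=[0.1994 0.0003 0.0813; 0.0003 0.1375 -0.0519; 0.0813 -0.0519 0.5407]
step 3: x^-=[-0.7259, 0.7945, -0.8875]  P^-=[0.5122 0.0001 0.1088; 0.0001 0.4306 -0.0482; 0.1088 -0.0482 0.4496]  S=[0.7705 0.0453; 0.0453 0.6171]  K=[0.6449 0.0018; -0.0431 0.6938; 0.0613 -0.0100]  nu=[-0.2025, -2.2056]  x^+=[-0.8605, -0.7271, -0.8779]  P^+=[0.1916 0.0004 0.0786; 0.0004 0.1348 -0.0438; 0.0786 -0.0438 0.4467]

P_post[1,0] = 0.0004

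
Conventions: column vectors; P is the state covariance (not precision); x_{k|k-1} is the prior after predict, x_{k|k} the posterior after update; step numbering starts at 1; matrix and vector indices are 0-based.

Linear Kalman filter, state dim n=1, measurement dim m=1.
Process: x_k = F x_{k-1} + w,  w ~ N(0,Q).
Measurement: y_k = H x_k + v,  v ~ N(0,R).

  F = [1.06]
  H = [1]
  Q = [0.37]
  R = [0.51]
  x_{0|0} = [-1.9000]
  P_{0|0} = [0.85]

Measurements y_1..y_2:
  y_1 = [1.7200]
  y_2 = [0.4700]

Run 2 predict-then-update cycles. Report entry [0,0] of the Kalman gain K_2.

step 1: x^-=[-2.0140]  P^-=[1.3251]  S=[1.8351]  K=[0.7221]  nu=[3.7340]  x^+=[0.6822]  P^+=[0.3683]
step 2: x^-=[0.7232]  P^-=[0.7838]  S=[1.2938]  K=[0.6058]  nu=[-0.2532]  x^+=[0.5698]  P^+=[0.3090]

K[0,0] = 0.6058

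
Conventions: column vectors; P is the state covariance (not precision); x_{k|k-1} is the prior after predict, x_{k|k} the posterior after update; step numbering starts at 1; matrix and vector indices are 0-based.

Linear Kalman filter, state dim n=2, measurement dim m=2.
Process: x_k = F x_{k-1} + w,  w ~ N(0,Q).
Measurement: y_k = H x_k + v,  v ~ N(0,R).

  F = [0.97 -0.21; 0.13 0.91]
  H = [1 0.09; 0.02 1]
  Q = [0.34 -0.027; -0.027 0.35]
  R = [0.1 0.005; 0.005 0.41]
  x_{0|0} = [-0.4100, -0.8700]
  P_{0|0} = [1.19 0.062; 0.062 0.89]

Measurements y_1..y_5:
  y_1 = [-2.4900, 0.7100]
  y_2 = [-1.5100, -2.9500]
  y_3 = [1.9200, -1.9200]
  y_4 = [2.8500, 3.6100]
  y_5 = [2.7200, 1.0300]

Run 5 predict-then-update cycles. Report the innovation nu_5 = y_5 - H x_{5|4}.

innov = [0.4543, -0.5033]

step 1: x^-=[-0.2150, -0.8450]  P^-=[1.4737 0.0060; 0.0060 1.1218]  S=[1.5838 0.1415; 0.1415 1.5326]  K=[0.9364 -0.0633; 0.0022 0.7318]  nu=[-2.1990, 1.5593]  x^+=[-2.3728, 0.2913]  P^+=[0.0954 -0.0232; -0.0232 0.3005]
step 2: x^-=[-2.3628, -0.0434]  P^-=[0.4525 -0.0922; -0.0922 0.5950]  S=[0.5407 -0.0248; -0.0248 1.0015]  K=[0.8186 -0.0628; -0.0444 0.5912]  nu=[0.8567, -2.8594]  x^+=[-1.4820, -1.7718]  P^+=[0.0836 -0.0233; -0.0233 0.2426]
step 3: x^-=[-1.0654, -1.8050]  P^-=[0.4389 -0.0828; -0.0828 0.5468]  S=[0.5284 -0.0199; -0.0199 0.9537]  K=[0.8142 -0.0606; -0.0420 0.5708]  nu=[3.1479, -0.0937]  x^+=[1.5032, -1.9906]  P^+=[0.0831 -0.0224; -0.0224 0.2343]
step 4: x^-=[1.8762, -1.6160]  P^-=[0.4377 -0.0805; -0.0805 0.5401]  S=[0.5276 -0.0182; -0.0182 0.9470]  K=[0.8138 -0.0600; -0.0407 0.5678]  nu=[1.1193, 5.1885]  x^+=[2.4755, 1.2844]  P^+=[0.0831 -0.0222; -0.0222 0.2330]
step 5: x^-=[2.1315, 1.4906]  P^-=[0.4375 -0.0801; -0.0801 0.5391]  S=[0.5275 -0.0179; -0.0179 0.9461]  K=[0.8138 -0.0599; -0.0405 0.5674]  nu=[0.4543, -0.5033]  x^+=[2.5314, 1.1867]  P^+=[0.0831 -0.0222; -0.0222 0.2329]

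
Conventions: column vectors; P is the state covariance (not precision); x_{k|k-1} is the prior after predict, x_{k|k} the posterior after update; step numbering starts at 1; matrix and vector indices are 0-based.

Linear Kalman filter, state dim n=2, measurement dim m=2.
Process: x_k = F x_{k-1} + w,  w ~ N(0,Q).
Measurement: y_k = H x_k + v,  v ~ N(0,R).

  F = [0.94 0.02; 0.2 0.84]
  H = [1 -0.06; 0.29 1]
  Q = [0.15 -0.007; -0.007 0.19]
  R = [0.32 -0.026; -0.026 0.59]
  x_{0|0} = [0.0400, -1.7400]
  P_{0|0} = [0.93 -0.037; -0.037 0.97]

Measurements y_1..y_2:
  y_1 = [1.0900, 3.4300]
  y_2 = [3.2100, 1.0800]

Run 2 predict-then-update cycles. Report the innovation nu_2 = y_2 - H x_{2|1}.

step 1: x^-=[0.0028, -1.4536]  P^-=[0.9707 0.1548; 0.1548 0.8992]  S=[1.2754 0.3536; 0.3536 1.6606]  K=[0.7237 0.1086; -0.0835 0.5863]  nu=[1.0000, 4.8828]  x^+=[1.2568, 1.3257]  P^+=[0.2275 -0.0207; -0.0207 0.3541]
step 2: x^-=[1.2079, 1.3649]  P^-=[0.3504 0.0253; 0.0253 0.4420]  S=[0.6690 0.0739; 0.0739 1.0761]  K=[0.5124 0.0827; -0.0484 0.4209]  nu=[2.0840, -0.6352]  x^+=[2.2232, 0.9968]  P^+=[0.1611 -0.0113; -0.0113 0.2528]

innov = [2.0840, -0.6352]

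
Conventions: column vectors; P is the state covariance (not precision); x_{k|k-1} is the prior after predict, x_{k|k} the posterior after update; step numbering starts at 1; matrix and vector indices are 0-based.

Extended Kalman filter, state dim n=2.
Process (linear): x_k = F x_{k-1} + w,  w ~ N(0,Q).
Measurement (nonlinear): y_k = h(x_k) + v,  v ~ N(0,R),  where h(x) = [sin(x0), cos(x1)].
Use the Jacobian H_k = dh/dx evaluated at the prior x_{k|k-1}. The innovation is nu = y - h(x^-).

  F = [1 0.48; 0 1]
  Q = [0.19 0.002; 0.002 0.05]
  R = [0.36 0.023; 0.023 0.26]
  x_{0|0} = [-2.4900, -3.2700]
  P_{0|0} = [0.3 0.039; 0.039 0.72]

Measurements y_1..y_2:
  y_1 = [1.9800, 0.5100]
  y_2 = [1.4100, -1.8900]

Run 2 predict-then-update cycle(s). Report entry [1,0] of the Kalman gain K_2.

K[1,0] = 0.2027

step 1: x^-=[-4.0596, -3.2700]  P^-=[0.6933 0.3866; 0.3866 0.7700]  H_jac=[-0.6074 0.0000; 0.0000 -0.1281]  S=[0.6158 0.0531; 0.0531 0.2726]  K=[-0.6796 -0.0493; -0.3561 -0.2923]  nu=[1.1856, 1.5018]  x^+=[-4.9394, -4.1313]  P^+=[0.4047 0.2221; 0.2221 0.6575]
step 2: x^-=[-6.9224, -4.1313]  P^-=[0.9594 0.5398; 0.5398 0.7075]  H_jac=[0.8026 0.0000; 0.0000 -0.8359]  S=[0.9780 -0.3391; -0.3391 0.7543]  K=[0.6871 -0.2893; 0.2027 -0.6929]  nu=[2.0066, -1.3410]  x^+=[-5.1559, -2.7953]  P^+=[0.2999 0.0711; 0.0711 0.2100]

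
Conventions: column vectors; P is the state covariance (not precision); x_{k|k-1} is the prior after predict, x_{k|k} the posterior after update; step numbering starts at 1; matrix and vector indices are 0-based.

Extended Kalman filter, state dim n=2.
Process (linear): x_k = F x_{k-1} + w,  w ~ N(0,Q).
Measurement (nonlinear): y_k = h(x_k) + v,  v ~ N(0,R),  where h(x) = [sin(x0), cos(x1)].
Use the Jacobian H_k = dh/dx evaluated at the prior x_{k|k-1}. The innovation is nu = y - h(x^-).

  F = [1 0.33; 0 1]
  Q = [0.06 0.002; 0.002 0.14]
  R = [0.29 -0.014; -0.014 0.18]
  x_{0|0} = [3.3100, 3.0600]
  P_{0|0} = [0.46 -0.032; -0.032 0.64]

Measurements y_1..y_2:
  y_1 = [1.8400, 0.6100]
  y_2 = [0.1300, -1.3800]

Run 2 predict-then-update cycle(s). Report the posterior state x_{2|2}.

step 1: x^-=[4.3198, 3.0600]  P^-=[0.5686 0.1812; 0.1812 0.7800]  H_jac=[-0.3826 0.0000; 0.0000 -0.0815]  S=[0.3732 -0.0083; -0.0083 0.1852]  K=[-0.5852 -0.1061; -0.1936 -0.3520]  nu=[2.7639, 1.6067]  x^+=[2.5318, 1.9593]  P^+=[0.4397 0.1339; 0.1339 0.7442]
step 2: x^-=[3.1784, 1.9593]  P^-=[0.6691 0.3815; 0.3815 0.8842]  H_jac=[-0.9993 0.0000; 0.0000 -0.9255]  S=[0.9582 0.3388; 0.3388 0.9373]  K=[-0.6474 -0.1426; -0.1022 -0.8361]  nu=[0.1668, -1.0012]  x^+=[3.2132, 2.7793]  P^+=[0.1859 0.0179; 0.0179 0.1611]

x_post = [3.2132, 2.7793]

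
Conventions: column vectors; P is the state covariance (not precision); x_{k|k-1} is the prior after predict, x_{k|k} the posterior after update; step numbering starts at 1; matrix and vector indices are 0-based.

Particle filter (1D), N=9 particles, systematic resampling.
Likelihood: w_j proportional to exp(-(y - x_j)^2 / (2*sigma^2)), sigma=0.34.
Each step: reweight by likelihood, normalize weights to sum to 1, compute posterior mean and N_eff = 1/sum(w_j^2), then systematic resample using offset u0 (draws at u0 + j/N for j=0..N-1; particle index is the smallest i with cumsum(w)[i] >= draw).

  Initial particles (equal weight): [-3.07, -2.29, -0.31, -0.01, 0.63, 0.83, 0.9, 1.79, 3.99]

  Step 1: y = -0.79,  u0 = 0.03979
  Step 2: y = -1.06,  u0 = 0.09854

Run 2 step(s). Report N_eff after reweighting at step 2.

step 1: w=[0.0000, 0.0001, 0.8364, 0.1631, 0.0004, 0.0000, 0.0000, 0.0000, 0.0000]  mean=-0.2610  Neff=1.3771  idx=[2, 2, 2, 2, 2, 2, 2, 2, 3]
step 2: w=[0.1235, 0.1235, 0.1235, 0.1235, 0.1235, 0.1235, 0.1235, 0.1235, 0.0119]  mean=-0.3064  Neff=8.1851  idx=[0, 1, 2, 3, 4, 5, 6, 7, 7]

N_eff = 8.1851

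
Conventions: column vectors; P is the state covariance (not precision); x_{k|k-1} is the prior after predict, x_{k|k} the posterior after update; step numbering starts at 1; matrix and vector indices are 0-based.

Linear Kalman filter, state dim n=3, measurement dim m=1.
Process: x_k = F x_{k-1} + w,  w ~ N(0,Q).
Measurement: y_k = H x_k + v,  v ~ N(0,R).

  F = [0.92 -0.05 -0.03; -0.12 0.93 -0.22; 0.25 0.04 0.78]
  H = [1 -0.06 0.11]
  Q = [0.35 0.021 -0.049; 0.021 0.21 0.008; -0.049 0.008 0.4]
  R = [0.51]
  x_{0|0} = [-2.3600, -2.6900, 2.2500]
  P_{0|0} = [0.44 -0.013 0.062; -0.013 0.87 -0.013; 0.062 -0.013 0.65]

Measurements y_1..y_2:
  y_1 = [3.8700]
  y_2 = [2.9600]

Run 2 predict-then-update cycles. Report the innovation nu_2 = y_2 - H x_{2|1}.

step 1: x^-=[-2.1042, -2.7135, 1.0574]  P^-=[0.7229 -0.0870 0.0795; -0.0870 1.0118 -0.1059; 0.0795 -0.1059 0.8475]  S=[1.2761]  K=[0.5774; -0.1249; 0.1403]  nu=[5.6951]  x^+=[1.1843, -3.4249, 1.8565]  P^+=[0.2974 0.0050 -0.0239; 0.0050 0.9918 -0.0835; -0.0239 -0.0835 0.8223]
step 2: x^-=[1.2051, -3.7357, 1.6071]  P^-=[0.6056 -0.0421 -0.0153; -0.0421 1.1437 -0.1603; -0.0153 -0.1603 0.9061]  S=[1.1344]  K=[0.5345; -0.1131; 0.0828]  nu=[1.3540]  x^+=[1.9289, -3.8888, 1.7193]  P^+=[0.2814 0.0265 -0.0655; 0.0265 1.1292 -0.1497; -0.0655 -0.1497 0.8983]

innov = [1.3540]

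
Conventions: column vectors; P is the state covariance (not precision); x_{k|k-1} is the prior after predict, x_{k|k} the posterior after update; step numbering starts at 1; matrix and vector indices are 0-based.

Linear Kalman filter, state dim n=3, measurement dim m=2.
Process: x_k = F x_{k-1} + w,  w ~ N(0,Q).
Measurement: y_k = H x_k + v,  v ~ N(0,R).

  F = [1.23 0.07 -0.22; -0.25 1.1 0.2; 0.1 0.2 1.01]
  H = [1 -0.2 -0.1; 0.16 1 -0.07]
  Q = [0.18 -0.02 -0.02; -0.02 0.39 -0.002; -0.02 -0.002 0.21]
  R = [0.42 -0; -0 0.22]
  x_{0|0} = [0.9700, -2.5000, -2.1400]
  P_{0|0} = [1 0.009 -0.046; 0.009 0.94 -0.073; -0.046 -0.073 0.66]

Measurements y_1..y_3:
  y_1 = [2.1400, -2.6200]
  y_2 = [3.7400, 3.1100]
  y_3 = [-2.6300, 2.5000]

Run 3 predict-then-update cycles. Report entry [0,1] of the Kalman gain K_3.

K[0,1] = 0.0700

step 1: x^-=[1.4889, -3.4205, -2.5644]  P^-=[1.7581 -0.2693 -0.0863; -0.2693 1.5838 0.2403; -0.0863 0.2403 0.8924]  S=[2.3850 -0.3032; -0.3032 1.7353]  K=[0.7820 0.1470; -0.1475 0.8524; -0.0836 0.0799]  nu=[-0.2894, 0.3828]  x^+=[1.3188, -3.0515, -2.5096]  P^+=[0.3317 -0.0162 0.0645; -0.0162 0.1949 0.0675; 0.0645 0.0675 0.8606]
step 2: x^-=[1.9606, -4.1883, -3.0131]  P^-=[0.6846 -0.1625 -0.0914; -0.1625 0.7131 0.2682; -0.0914 0.2682 1.1387]  S=[1.2385 -0.1976; -0.1976 0.8687]  K=[0.5996 0.0828; -0.1507 0.7350; -0.1837 0.1583]  nu=[0.6404, 6.7737]  x^+=[2.9055, 0.6942, -2.0583]  P^+=[0.2530 -0.0188 0.0495; -0.0188 0.1718 0.1014; 0.0495 0.1014 1.0636]
step 3: x^-=[4.0751, -0.3745, -1.6495]  P^-=[0.5820 -0.1647 -0.1645; -0.1647 0.7063 0.3484; -0.1645 0.3484 1.3546]  S=[1.1565 -0.2139; -0.2139 0.8500]  K=[0.5589 0.0700; -0.1595 0.7311; -0.2834 0.1960]  nu=[-6.9450, 2.1070]  x^+=[0.3412, 2.2734, 0.7314]  P^+=[0.2333 -0.0201 0.0262; -0.0201 0.1727 0.1233; 0.0262 0.1233 1.2053]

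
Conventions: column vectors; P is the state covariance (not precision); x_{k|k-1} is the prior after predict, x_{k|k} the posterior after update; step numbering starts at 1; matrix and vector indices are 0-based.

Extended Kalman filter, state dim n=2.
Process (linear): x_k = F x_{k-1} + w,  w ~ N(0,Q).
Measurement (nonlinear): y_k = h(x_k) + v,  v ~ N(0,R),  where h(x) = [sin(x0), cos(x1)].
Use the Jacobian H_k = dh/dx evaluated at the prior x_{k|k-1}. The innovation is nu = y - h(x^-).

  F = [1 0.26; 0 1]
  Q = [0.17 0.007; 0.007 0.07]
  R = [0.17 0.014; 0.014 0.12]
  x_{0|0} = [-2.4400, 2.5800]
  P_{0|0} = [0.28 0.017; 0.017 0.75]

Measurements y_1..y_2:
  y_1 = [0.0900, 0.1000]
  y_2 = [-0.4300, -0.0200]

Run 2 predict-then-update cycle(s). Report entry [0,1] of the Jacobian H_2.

step 1: x^-=[-1.7692, 2.5800]  P^-=[0.5095 0.2190; 0.2190 0.8200]  H_jac=[-0.1971 0.0000; 0.0000 -0.5325]  S=[0.1898 0.0370; 0.0370 0.3525]  K=[-0.4744 -0.2810; 0.0142 -1.2401]  nu=[1.0704, 0.9464]  x^+=[-2.5430, 1.4216]  P^+=[0.4291 0.0758; 0.0758 0.2791]
step 2: x^-=[-2.1733, 1.4216]  P^-=[0.6574 0.1554; 0.1554 0.3491]  H_jac=[-0.5667 0.0000; 0.0000 -0.9889]  S=[0.3812 0.1011; 0.1011 0.4614]  K=[-0.9440 -0.1262; -0.0346 -0.7406]  nu=[0.3939, -0.1687]  x^+=[-2.5239, 1.5329]  P^+=[0.2863 0.0287; 0.0287 0.0904]

H_jac[0,1] = 0.0000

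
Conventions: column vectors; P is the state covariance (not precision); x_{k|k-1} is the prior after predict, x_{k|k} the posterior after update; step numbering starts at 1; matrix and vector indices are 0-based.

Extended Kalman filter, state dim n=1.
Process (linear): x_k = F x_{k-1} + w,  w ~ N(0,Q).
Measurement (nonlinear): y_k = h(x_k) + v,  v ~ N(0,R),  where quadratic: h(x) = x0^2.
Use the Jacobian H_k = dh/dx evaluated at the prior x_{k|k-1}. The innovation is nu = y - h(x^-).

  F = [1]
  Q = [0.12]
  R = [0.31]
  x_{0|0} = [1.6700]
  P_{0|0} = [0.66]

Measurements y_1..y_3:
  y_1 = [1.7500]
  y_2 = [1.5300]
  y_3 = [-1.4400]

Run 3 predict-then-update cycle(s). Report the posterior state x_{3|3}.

step 1: x^-=[1.6700]  P^-=[0.7800]  H_jac=[3.3400]  S=[9.0114]  K=[0.2891]  nu=[-1.0389]  x^+=[1.3697]  P^+=[0.0268]
step 2: x^-=[1.3697]  P^-=[0.1468]  H_jac=[2.7393]  S=[1.4118]  K=[0.2849]  nu=[-0.3459]  x^+=[1.2711]  P^+=[0.0322]
step 3: x^-=[1.2711]  P^-=[0.1522]  H_jac=[2.5422]  S=[1.2939]  K=[0.2991]  nu=[-3.0557]  x^+=[0.3571]  P^+=[0.0365]

x_post = [0.3571]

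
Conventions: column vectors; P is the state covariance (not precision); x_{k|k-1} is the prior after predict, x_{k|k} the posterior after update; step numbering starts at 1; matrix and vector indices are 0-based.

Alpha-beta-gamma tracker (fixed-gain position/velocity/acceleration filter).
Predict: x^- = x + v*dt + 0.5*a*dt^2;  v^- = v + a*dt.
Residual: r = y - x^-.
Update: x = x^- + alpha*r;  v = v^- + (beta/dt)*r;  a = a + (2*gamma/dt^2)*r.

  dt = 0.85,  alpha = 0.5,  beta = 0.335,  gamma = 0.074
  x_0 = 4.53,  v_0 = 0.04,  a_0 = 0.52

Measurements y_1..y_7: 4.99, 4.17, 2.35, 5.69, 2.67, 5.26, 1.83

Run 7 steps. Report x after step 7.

x_post = 3.0703

step 1: x_pred=4.7519  r=0.2382  x^+=4.8709  v^+=0.5759  a^+=0.5688
step 2: x_pred=5.5659  r=-1.3959  x^+=4.8679  v^+=0.5092  a^+=0.2828
step 3: x_pred=5.4029  r=-3.0529  x^+=3.8765  v^+=-0.4536  a^+=-0.3425
step 4: x_pred=3.3672  r=2.3228  x^+=4.5286  v^+=0.1707  a^+=0.1333
step 5: x_pred=4.7218  r=-2.0518  x^+=3.6959  v^+=-0.5247  a^+=-0.2870
step 6: x_pred=3.1463  r=2.1137  x^+=4.2031  v^+=0.0644  a^+=0.1460
step 7: x_pred=4.3106  r=-2.4806  x^+=3.0703  v^+=-0.7892  a^+=-0.3622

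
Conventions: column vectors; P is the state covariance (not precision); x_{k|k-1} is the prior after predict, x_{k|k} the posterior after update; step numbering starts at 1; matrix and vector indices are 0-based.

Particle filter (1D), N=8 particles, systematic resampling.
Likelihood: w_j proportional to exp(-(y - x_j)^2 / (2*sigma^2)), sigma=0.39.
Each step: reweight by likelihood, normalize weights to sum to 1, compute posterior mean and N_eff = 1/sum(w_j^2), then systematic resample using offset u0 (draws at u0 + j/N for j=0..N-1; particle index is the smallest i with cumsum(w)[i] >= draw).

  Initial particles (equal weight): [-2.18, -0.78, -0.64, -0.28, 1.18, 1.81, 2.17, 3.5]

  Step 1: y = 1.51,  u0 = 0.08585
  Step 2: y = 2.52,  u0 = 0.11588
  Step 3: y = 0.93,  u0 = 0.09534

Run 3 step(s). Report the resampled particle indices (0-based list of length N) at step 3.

step 1: w=[0.0000, 0.0000, 0.0000, 0.0000, 0.4157, 0.4423, 0.1420, 0.0000]  mean=1.5992  Neff=2.5735  idx=[4, 4, 4, 5, 5, 5, 5, 6]
step 2: w=[0.0019, 0.0019, 0.0019, 0.1325, 0.1325, 0.1325, 0.1325, 0.4644]  mean=1.9736  Neff=3.4978  idx=[3, 4, 5, 6, 7, 7, 7, 7]
step 3: w=[0.2312, 0.2312, 0.2312, 0.2312, 0.0188, 0.0188, 0.0188, 0.0188]  mean=1.8371  Neff=4.6466  idx=[0, 0, 1, 2, 2, 3, 3, 6]

resampled_idx = [0, 0, 1, 2, 2, 3, 3, 6]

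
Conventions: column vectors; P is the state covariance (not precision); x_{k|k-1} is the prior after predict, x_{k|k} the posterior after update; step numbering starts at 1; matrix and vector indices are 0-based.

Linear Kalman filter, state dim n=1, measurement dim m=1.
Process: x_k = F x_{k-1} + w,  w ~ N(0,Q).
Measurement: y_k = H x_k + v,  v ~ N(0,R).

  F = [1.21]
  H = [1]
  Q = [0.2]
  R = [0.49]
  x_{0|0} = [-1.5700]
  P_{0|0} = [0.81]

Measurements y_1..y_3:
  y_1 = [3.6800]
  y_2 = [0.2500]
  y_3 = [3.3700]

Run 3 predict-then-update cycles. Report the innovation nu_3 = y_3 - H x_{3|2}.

innov = [1.8821]

step 1: x^-=[-1.8997]  P^-=[1.3859]  S=[1.8759]  K=[0.7388]  nu=[5.5797]  x^+=[2.2226]  P^+=[0.3620]
step 2: x^-=[2.6893]  P^-=[0.7300]  S=[1.2200]  K=[0.5984]  nu=[-2.4393]  x^+=[1.2297]  P^+=[0.2932]
step 3: x^-=[1.4879]  P^-=[0.6293]  S=[1.1193]  K=[0.5622]  nu=[1.8821]  x^+=[2.5461]  P^+=[0.2755]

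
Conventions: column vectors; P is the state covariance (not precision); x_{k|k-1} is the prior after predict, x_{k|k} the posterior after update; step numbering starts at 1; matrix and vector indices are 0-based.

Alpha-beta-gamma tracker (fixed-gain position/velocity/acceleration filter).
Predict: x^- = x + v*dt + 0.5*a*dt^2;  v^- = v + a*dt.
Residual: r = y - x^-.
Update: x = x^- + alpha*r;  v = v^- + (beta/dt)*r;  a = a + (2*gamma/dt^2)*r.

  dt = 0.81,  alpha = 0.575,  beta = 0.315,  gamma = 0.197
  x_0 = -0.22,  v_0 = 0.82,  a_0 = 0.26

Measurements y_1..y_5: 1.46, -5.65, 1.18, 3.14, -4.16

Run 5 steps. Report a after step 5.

a_post = -0.1122

step 1: x_pred=0.5295  r=0.9305  x^+=1.0645  v^+=1.3925  a^+=0.8188
step 2: x_pred=2.4610  r=-8.1110  x^+=-2.2028  v^+=-1.0986  a^+=-4.0520
step 3: x_pred=-4.4220  r=5.6020  x^+=-1.2008  v^+=-2.2022  a^+=-0.6880
step 4: x_pred=-3.2103  r=6.3503  x^+=0.4411  v^+=-0.2899  a^+=3.1255
step 5: x_pred=1.2316  r=-5.3916  x^+=-1.8686  v^+=0.1450  a^+=-0.1122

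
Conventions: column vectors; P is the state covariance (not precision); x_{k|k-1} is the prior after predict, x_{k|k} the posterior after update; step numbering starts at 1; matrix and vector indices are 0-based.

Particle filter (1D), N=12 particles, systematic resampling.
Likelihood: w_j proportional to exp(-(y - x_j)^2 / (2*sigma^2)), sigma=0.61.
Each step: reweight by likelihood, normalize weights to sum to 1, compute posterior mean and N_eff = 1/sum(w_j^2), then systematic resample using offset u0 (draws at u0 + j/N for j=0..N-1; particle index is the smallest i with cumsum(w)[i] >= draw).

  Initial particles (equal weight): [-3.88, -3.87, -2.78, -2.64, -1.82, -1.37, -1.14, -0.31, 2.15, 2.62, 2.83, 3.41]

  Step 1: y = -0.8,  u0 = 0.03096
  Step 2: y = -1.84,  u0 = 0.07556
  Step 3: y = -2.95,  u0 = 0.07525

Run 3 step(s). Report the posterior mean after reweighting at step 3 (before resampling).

post_mean = -1.6279

step 1: w=[0.0000, 0.0000, 0.0021, 0.0042, 0.0993, 0.2596, 0.3439, 0.2909, 0.0000, 0.0000, 0.0000, 0.0000]  mean=-1.0355  Neff=3.5693  idx=[4, 5, 5, 5, 5, 6, 6, 6, 6, 7, 7, 7]
step 2: w=[0.1619, 0.1204, 0.1204, 0.1204, 0.1204, 0.0839, 0.0839, 0.0839, 0.0839, 0.0070, 0.0070, 0.0070]  mean=-1.3435  Neff=8.8886  idx=[0, 0, 1, 2, 3, 3, 4, 5, 6, 7, 8, 10]
step 3: w=[0.3082, 0.3082, 0.0599, 0.0599, 0.0599, 0.0599, 0.0599, 0.0210, 0.0210, 0.0210, 0.0210, 0.0001]  mean=-1.6279  Neff=4.7683  idx=[0, 0, 0, 1, 1, 1, 1, 2, 4, 5, 6, 10]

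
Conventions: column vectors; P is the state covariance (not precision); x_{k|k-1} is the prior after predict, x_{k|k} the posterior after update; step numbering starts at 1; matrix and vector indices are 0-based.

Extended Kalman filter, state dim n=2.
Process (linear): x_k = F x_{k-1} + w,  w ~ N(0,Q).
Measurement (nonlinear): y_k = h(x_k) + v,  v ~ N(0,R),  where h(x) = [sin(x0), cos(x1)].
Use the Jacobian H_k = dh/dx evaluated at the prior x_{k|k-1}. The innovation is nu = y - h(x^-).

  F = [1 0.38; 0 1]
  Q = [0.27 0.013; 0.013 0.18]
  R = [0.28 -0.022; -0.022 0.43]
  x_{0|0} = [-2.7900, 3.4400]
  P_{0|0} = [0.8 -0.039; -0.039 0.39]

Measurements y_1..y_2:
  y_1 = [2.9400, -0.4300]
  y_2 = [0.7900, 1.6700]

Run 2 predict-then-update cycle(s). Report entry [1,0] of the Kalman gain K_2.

K[1,0] = 0.1485

step 1: x^-=[-1.4828, 3.4400]  P^-=[1.0967 0.1222; 0.1222 0.5700]  H_jac=[0.0879 0.0000; 0.0000 0.2940]  S=[0.2885 -0.0188; -0.0188 0.4793]  K=[0.3399 0.0883; 0.0602 0.3520]  nu=[3.9361, 0.5258]  x^+=[-0.0986, 3.8621]  P^+=[1.0607 0.1037; 0.1037 0.5104]
step 2: x^-=[1.3690, 3.8621]  P^-=[1.4833 0.3107; 0.3107 0.6904]  H_jac=[0.2004 0.0000; 0.0000 0.6598]  S=[0.3396 0.0191; 0.0191 0.7305]  K=[0.8609 0.2581; 0.1485 0.6196]  nu=[-0.1897, 2.4214]  x^+=[1.8307, 5.3344]  P^+=[1.1745 0.1395; 0.1395 0.3989]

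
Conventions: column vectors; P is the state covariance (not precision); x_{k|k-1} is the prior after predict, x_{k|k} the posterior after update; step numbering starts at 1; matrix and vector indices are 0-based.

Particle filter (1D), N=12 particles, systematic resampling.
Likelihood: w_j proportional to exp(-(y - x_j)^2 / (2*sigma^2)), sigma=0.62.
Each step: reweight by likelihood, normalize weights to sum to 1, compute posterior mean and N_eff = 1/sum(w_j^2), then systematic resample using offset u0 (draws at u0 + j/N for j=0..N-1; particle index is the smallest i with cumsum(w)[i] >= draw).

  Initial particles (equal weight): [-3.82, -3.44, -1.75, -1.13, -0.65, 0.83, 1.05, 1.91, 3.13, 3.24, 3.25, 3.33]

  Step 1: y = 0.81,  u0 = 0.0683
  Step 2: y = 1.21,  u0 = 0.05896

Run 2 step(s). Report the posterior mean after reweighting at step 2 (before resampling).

post_mean = 1.0064

step 1: w=[0.0000, 0.0000, 0.0001, 0.0034, 0.0283, 0.4529, 0.4204, 0.0939, 0.0004, 0.0002, 0.0002, 0.0001]  mean=0.9774  Neff=2.5541  idx=[5, 5, 5, 5, 5, 6, 6, 6, 6, 6, 6, 7]
step 2: w=[0.0791, 0.0791, 0.0791, 0.0791, 0.0791, 0.0923, 0.0923, 0.0923, 0.0923, 0.0923, 0.0923, 0.0505]  mean=1.0064  Neff=11.7663  idx=[0, 1, 2, 3, 4, 5, 6, 7, 8, 9, 10, 11]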